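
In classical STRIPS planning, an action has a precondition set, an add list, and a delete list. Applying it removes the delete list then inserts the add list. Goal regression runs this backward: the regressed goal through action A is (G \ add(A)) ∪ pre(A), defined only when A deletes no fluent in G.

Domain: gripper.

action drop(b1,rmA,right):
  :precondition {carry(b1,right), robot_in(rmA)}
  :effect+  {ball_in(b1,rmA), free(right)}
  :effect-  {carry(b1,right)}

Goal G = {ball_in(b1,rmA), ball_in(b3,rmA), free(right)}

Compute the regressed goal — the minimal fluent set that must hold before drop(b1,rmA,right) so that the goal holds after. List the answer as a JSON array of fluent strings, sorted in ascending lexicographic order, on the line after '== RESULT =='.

Compute (G \ add) ∪ pre:
  G ∩ del = {}  (empty — regression defined)
  G \ add = {ball_in(b1,rmA), ball_in(b3,rmA), free(right)} \ {ball_in(b1,rmA), free(right)} = {ball_in(b3,rmA)}
  ∪ pre   = {ball_in(b3,rmA)} ∪ {carry(b1,right), robot_in(rmA)}
          = {ball_in(b3,rmA), carry(b1,right), robot_in(rmA)}

== RESULT ==
["ball_in(b3,rmA)", "carry(b1,right)", "robot_in(rmA)"]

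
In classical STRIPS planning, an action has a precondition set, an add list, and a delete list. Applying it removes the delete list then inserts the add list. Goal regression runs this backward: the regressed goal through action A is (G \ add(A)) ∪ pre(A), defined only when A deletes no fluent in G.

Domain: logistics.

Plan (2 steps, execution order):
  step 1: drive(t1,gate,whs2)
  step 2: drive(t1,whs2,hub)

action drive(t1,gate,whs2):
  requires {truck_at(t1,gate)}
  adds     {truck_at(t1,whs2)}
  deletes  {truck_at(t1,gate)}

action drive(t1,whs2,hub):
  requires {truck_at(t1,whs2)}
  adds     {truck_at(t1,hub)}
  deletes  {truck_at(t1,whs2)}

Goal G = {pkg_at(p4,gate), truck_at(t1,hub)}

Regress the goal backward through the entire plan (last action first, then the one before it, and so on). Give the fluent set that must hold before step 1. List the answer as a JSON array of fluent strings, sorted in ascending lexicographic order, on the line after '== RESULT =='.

Work backward from the goal:
  through step 2 (drive(t1,whs2,hub)): drop {truck_at(t1,hub)}, keep {pkg_at(p4,gate)}, require {truck_at(t1,whs2)}
    → {pkg_at(p4,gate), truck_at(t1,whs2)}
  through step 1 (drive(t1,gate,whs2)): drop {truck_at(t1,whs2)}, keep {pkg_at(p4,gate)}, require {truck_at(t1,gate)}
    → {pkg_at(p4,gate), truck_at(t1,gate)}

== RESULT ==
["pkg_at(p4,gate)", "truck_at(t1,gate)"]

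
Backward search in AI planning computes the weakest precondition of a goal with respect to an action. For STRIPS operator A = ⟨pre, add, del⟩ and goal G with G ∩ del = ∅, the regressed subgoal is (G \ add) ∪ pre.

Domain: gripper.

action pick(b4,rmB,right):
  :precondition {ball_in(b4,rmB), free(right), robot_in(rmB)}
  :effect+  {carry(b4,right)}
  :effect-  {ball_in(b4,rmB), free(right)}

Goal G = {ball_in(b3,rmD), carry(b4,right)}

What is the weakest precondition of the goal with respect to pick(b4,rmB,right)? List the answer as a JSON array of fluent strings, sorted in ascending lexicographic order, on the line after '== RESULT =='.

Compute (G \ add) ∪ pre:
  G ∩ del = {}  (empty — regression defined)
  G \ add = {ball_in(b3,rmD), carry(b4,right)} \ {carry(b4,right)} = {ball_in(b3,rmD)}
  ∪ pre   = {ball_in(b3,rmD)} ∪ {ball_in(b4,rmB), free(right), robot_in(rmB)}
          = {ball_in(b3,rmD), ball_in(b4,rmB), free(right), robot_in(rmB)}

== RESULT ==
["ball_in(b3,rmD)", "ball_in(b4,rmB)", "free(right)", "robot_in(rmB)"]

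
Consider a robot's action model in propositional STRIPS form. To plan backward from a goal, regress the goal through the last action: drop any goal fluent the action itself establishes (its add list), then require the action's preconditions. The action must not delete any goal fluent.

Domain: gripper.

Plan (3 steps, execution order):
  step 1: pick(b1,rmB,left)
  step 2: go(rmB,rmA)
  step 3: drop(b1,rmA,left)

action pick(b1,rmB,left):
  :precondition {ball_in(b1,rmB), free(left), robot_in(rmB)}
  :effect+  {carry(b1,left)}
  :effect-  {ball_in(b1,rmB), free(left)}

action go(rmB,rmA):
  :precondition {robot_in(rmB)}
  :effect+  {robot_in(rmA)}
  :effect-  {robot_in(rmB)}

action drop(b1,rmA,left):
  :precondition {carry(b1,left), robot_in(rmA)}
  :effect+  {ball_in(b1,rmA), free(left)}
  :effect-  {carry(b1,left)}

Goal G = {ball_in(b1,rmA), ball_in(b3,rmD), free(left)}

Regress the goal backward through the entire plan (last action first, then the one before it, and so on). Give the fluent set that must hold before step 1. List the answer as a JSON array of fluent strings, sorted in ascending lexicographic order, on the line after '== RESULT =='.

Regress step by step:
  through step 3 (drop(b1,rmA,left)): drop {ball_in(b1,rmA), free(left)}, keep {ball_in(b3,rmD)}, require {carry(b1,left), robot_in(rmA)}
    → {ball_in(b3,rmD), carry(b1,left), robot_in(rmA)}
  through step 2 (go(rmB,rmA)): drop {robot_in(rmA)}, keep {ball_in(b3,rmD), carry(b1,left)}, require {robot_in(rmB)}
    → {ball_in(b3,rmD), carry(b1,left), robot_in(rmB)}
  through step 1 (pick(b1,rmB,left)): drop {carry(b1,left)}, keep {ball_in(b3,rmD), robot_in(rmB)}, require {ball_in(b1,rmB), free(left), robot_in(rmB)}
    → {ball_in(b1,rmB), ball_in(b3,rmD), free(left), robot_in(rmB)}

== RESULT ==
["ball_in(b1,rmB)", "ball_in(b3,rmD)", "free(left)", "robot_in(rmB)"]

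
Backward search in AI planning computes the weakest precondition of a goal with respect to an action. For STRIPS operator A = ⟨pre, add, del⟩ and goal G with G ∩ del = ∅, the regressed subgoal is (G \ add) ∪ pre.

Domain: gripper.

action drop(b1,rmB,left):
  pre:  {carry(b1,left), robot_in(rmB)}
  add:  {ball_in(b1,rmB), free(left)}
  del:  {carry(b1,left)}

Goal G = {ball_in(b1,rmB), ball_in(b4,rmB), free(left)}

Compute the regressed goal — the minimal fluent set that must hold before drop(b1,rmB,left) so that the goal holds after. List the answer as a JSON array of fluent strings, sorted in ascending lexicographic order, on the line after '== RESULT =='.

Compute (G \ add) ∪ pre:
  G ∩ del = {}  (empty — regression defined)
  G \ add = {ball_in(b1,rmB), ball_in(b4,rmB), free(left)} \ {ball_in(b1,rmB), free(left)} = {ball_in(b4,rmB)}
  ∪ pre   = {ball_in(b4,rmB)} ∪ {carry(b1,left), robot_in(rmB)}
          = {ball_in(b4,rmB), carry(b1,left), robot_in(rmB)}

== RESULT ==
["ball_in(b4,rmB)", "carry(b1,left)", "robot_in(rmB)"]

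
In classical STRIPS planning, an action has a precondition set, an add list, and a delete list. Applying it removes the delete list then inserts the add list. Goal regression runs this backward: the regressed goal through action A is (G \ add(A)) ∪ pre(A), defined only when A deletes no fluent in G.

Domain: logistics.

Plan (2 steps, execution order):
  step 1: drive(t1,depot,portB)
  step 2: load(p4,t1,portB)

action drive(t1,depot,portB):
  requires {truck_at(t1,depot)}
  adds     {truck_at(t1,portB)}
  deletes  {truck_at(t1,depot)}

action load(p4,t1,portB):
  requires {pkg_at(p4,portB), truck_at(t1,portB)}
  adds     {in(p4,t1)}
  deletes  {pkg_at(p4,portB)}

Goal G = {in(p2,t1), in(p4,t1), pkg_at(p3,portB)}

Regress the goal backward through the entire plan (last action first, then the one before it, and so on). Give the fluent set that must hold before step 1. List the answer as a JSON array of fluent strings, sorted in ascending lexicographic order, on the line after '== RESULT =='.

Work backward from the goal:
  through step 2 (load(p4,t1,portB)): drop {in(p4,t1)}, keep {in(p2,t1), pkg_at(p3,portB)}, require {pkg_at(p4,portB), truck_at(t1,portB)}
    → {in(p2,t1), pkg_at(p3,portB), pkg_at(p4,portB), truck_at(t1,portB)}
  through step 1 (drive(t1,depot,portB)): drop {truck_at(t1,portB)}, keep {in(p2,t1), pkg_at(p3,portB), pkg_at(p4,portB)}, require {truck_at(t1,depot)}
    → {in(p2,t1), pkg_at(p3,portB), pkg_at(p4,portB), truck_at(t1,depot)}

== RESULT ==
["in(p2,t1)", "pkg_at(p3,portB)", "pkg_at(p4,portB)", "truck_at(t1,depot)"]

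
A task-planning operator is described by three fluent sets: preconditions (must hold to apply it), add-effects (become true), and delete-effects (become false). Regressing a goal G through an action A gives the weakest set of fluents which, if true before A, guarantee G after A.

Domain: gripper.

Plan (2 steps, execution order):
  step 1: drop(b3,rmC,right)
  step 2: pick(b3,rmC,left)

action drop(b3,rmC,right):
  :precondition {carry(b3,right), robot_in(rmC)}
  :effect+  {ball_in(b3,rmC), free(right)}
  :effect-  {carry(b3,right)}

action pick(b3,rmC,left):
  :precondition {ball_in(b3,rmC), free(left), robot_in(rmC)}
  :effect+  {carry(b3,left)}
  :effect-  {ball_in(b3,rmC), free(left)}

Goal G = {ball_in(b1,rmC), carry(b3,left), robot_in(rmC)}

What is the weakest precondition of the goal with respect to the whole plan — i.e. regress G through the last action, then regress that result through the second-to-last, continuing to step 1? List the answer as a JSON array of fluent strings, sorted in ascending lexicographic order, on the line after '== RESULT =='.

Regress step by step:
  through step 2 (pick(b3,rmC,left)): drop {carry(b3,left)}, keep {ball_in(b1,rmC), robot_in(rmC)}, require {ball_in(b3,rmC), free(left), robot_in(rmC)}
    → {ball_in(b1,rmC), ball_in(b3,rmC), free(left), robot_in(rmC)}
  through step 1 (drop(b3,rmC,right)): drop {ball_in(b3,rmC)}, keep {ball_in(b1,rmC), free(left), robot_in(rmC)}, require {carry(b3,right), robot_in(rmC)}
    → {ball_in(b1,rmC), carry(b3,right), free(left), robot_in(rmC)}

== RESULT ==
["ball_in(b1,rmC)", "carry(b3,right)", "free(left)", "robot_in(rmC)"]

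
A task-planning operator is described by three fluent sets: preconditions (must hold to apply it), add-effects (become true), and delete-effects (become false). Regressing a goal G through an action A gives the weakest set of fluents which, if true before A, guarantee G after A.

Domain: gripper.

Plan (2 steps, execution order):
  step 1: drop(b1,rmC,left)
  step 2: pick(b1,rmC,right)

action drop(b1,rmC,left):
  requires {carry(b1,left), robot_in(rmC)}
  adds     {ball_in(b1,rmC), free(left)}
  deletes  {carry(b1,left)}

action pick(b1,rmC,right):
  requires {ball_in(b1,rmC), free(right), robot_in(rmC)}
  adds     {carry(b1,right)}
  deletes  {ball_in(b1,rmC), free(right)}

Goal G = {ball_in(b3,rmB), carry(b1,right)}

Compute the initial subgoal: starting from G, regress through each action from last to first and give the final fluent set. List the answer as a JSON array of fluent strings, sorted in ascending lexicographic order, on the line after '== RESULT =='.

Work backward from the goal:
  through step 2 (pick(b1,rmC,right)): drop {carry(b1,right)}, keep {ball_in(b3,rmB)}, require {ball_in(b1,rmC), free(right), robot_in(rmC)}
    → {ball_in(b1,rmC), ball_in(b3,rmB), free(right), robot_in(rmC)}
  through step 1 (drop(b1,rmC,left)): drop {ball_in(b1,rmC)}, keep {ball_in(b3,rmB), free(right), robot_in(rmC)}, require {carry(b1,left), robot_in(rmC)}
    → {ball_in(b3,rmB), carry(b1,left), free(right), robot_in(rmC)}

== RESULT ==
["ball_in(b3,rmB)", "carry(b1,left)", "free(right)", "robot_in(rmC)"]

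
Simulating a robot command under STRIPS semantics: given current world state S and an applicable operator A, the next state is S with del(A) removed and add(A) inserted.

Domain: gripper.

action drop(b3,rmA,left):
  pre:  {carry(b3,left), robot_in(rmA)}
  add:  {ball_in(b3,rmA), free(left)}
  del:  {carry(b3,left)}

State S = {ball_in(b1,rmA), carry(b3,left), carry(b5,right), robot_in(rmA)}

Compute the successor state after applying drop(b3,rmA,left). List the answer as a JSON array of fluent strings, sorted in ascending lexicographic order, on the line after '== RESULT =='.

Progress:
  pre ⊆ S: {carry(b3,left), robot_in(rmA)} ⊆ S  — applicable
  S \ del = {ball_in(b1,rmA), carry(b5,right), robot_in(rmA)}
  ∪ add   = {ball_in(b1,rmA), ball_in(b3,rmA), carry(b5,right), free(left), robot_in(rmA)}

== RESULT ==
["ball_in(b1,rmA)", "ball_in(b3,rmA)", "carry(b5,right)", "free(left)", "robot_in(rmA)"]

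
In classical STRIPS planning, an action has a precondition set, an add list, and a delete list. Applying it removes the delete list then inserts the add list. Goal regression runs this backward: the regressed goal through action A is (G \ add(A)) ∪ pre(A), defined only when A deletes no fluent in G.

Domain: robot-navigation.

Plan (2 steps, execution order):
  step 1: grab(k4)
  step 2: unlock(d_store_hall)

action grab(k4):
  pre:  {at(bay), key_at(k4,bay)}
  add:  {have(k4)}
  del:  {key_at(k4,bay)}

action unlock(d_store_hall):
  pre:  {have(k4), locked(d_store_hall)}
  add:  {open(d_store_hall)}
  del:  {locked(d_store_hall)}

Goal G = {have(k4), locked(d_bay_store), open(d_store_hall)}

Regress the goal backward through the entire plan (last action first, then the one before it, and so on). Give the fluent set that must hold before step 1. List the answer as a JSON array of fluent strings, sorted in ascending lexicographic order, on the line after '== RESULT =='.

Regress step by step:
  through step 2 (unlock(d_store_hall)): drop {open(d_store_hall)}, keep {have(k4), locked(d_bay_store)}, require {have(k4), locked(d_store_hall)}
    → {have(k4), locked(d_bay_store), locked(d_store_hall)}
  through step 1 (grab(k4)): drop {have(k4)}, keep {locked(d_bay_store), locked(d_store_hall)}, require {at(bay), key_at(k4,bay)}
    → {at(bay), key_at(k4,bay), locked(d_bay_store), locked(d_store_hall)}

== RESULT ==
["at(bay)", "key_at(k4,bay)", "locked(d_bay_store)", "locked(d_store_hall)"]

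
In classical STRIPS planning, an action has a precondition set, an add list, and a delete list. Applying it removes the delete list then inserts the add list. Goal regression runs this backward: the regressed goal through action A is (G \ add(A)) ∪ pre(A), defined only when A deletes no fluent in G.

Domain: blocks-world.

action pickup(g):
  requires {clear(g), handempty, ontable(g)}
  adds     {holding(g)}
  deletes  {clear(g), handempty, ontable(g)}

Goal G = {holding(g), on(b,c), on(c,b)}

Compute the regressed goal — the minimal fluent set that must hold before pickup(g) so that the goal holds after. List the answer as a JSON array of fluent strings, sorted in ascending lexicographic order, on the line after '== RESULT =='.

Regress:
  G ∩ del = {}  (empty — regression defined)
  G \ add = {holding(g), on(b,c), on(c,b)} \ {holding(g)} = {on(b,c), on(c,b)}
  ∪ pre   = {on(b,c), on(c,b)} ∪ {clear(g), handempty, ontable(g)}
          = {clear(g), handempty, on(b,c), on(c,b), ontable(g)}

== RESULT ==
["clear(g)", "handempty", "on(b,c)", "on(c,b)", "ontable(g)"]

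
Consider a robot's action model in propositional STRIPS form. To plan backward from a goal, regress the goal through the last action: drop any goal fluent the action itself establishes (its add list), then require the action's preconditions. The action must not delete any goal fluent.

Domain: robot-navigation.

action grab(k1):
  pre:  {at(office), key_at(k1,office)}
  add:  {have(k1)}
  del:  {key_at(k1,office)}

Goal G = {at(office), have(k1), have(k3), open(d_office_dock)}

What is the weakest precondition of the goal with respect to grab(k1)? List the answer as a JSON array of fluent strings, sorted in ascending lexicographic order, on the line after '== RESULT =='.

Compute (G \ add) ∪ pre:
  G ∩ del = {}  (empty — regression defined)
  G \ add = {at(office), have(k1), have(k3), open(d_office_dock)} \ {have(k1)} = {at(office), have(k3), open(d_office_dock)}
  ∪ pre   = {at(office), have(k3), open(d_office_dock)} ∪ {at(office), key_at(k1,office)}
          = {at(office), have(k3), key_at(k1,office), open(d_office_dock)}

== RESULT ==
["at(office)", "have(k3)", "key_at(k1,office)", "open(d_office_dock)"]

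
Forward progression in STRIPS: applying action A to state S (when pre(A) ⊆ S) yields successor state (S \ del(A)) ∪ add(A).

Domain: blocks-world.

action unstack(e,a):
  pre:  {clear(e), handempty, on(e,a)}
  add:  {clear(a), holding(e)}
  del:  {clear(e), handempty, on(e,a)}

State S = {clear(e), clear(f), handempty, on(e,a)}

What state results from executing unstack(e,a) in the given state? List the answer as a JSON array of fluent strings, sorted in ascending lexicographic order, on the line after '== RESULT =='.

Progress:
  pre ⊆ S: {clear(e), handempty, on(e,a)} ⊆ S  — applicable
  S \ del = {clear(f)}
  ∪ add   = {clear(a), clear(f), holding(e)}

== RESULT ==
["clear(a)", "clear(f)", "holding(e)"]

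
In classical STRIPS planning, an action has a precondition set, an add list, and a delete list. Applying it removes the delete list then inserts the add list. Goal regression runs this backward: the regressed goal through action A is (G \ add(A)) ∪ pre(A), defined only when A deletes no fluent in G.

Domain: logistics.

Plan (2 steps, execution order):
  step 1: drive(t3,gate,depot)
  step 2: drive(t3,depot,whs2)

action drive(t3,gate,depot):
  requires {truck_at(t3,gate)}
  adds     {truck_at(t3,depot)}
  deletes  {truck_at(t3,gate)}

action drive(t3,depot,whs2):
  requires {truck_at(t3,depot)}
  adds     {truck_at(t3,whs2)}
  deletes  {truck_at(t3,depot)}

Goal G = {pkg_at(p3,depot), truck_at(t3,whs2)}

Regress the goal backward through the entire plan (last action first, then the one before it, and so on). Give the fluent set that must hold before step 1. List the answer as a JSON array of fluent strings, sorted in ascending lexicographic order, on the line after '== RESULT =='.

Regress step by step:
  through step 2 (drive(t3,depot,whs2)): drop {truck_at(t3,whs2)}, keep {pkg_at(p3,depot)}, require {truck_at(t3,depot)}
    → {pkg_at(p3,depot), truck_at(t3,depot)}
  through step 1 (drive(t3,gate,depot)): drop {truck_at(t3,depot)}, keep {pkg_at(p3,depot)}, require {truck_at(t3,gate)}
    → {pkg_at(p3,depot), truck_at(t3,gate)}

== RESULT ==
["pkg_at(p3,depot)", "truck_at(t3,gate)"]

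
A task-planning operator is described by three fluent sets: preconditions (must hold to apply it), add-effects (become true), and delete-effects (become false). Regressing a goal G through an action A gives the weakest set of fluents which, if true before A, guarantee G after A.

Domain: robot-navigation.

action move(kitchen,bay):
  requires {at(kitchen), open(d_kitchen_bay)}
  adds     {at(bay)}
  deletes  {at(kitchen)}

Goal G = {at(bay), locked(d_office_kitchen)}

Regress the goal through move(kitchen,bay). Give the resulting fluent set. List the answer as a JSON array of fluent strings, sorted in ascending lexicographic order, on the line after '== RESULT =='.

Regress:
  G ∩ del = {}  (empty — regression defined)
  G \ add = {at(bay), locked(d_office_kitchen)} \ {at(bay)} = {locked(d_office_kitchen)}
  ∪ pre   = {locked(d_office_kitchen)} ∪ {at(kitchen), open(d_kitchen_bay)}
          = {at(kitchen), locked(d_office_kitchen), open(d_kitchen_bay)}

== RESULT ==
["at(kitchen)", "locked(d_office_kitchen)", "open(d_kitchen_bay)"]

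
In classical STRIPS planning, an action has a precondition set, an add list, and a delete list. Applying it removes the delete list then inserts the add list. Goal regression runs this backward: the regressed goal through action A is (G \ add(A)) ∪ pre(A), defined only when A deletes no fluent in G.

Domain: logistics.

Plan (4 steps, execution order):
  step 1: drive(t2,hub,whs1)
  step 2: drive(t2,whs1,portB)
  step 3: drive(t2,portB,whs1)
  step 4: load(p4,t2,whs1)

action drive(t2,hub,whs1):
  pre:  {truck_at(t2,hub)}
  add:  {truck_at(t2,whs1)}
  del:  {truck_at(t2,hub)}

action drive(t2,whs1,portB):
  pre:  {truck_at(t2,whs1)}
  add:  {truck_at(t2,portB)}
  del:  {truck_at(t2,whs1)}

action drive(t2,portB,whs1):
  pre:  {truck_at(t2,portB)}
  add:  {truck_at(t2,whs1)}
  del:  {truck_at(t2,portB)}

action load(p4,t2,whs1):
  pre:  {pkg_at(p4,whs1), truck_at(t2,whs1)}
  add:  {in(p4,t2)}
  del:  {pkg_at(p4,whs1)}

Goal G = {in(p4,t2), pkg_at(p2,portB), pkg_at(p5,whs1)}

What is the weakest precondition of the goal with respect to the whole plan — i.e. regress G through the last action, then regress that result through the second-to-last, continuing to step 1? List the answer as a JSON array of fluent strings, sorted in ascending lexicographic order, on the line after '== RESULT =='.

Work backward from the goal:
  through step 4 (load(p4,t2,whs1)): drop {in(p4,t2)}, keep {pkg_at(p2,portB), pkg_at(p5,whs1)}, require {pkg_at(p4,whs1), truck_at(t2,whs1)}
    → {pkg_at(p2,portB), pkg_at(p4,whs1), pkg_at(p5,whs1), truck_at(t2,whs1)}
  through step 3 (drive(t2,portB,whs1)): drop {truck_at(t2,whs1)}, keep {pkg_at(p2,portB), pkg_at(p4,whs1), pkg_at(p5,whs1)}, require {truck_at(t2,portB)}
    → {pkg_at(p2,portB), pkg_at(p4,whs1), pkg_at(p5,whs1), truck_at(t2,portB)}
  through step 2 (drive(t2,whs1,portB)): drop {truck_at(t2,portB)}, keep {pkg_at(p2,portB), pkg_at(p4,whs1), pkg_at(p5,whs1)}, require {truck_at(t2,whs1)}
    → {pkg_at(p2,portB), pkg_at(p4,whs1), pkg_at(p5,whs1), truck_at(t2,whs1)}
  through step 1 (drive(t2,hub,whs1)): drop {truck_at(t2,whs1)}, keep {pkg_at(p2,portB), pkg_at(p4,whs1), pkg_at(p5,whs1)}, require {truck_at(t2,hub)}
    → {pkg_at(p2,portB), pkg_at(p4,whs1), pkg_at(p5,whs1), truck_at(t2,hub)}

== RESULT ==
["pkg_at(p2,portB)", "pkg_at(p4,whs1)", "pkg_at(p5,whs1)", "truck_at(t2,hub)"]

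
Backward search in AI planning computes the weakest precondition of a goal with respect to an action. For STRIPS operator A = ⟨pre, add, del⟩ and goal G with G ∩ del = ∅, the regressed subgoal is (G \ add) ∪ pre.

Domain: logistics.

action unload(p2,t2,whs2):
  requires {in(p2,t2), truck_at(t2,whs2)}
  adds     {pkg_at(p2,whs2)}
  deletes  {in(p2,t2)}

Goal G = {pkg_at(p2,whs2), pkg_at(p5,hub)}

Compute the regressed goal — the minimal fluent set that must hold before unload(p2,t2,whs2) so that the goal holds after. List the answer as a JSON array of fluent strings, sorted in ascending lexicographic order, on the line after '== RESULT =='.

Compute (G \ add) ∪ pre:
  G ∩ del = {}  (empty — regression defined)
  G \ add = {pkg_at(p2,whs2), pkg_at(p5,hub)} \ {pkg_at(p2,whs2)} = {pkg_at(p5,hub)}
  ∪ pre   = {pkg_at(p5,hub)} ∪ {in(p2,t2), truck_at(t2,whs2)}
          = {in(p2,t2), pkg_at(p5,hub), truck_at(t2,whs2)}

== RESULT ==
["in(p2,t2)", "pkg_at(p5,hub)", "truck_at(t2,whs2)"]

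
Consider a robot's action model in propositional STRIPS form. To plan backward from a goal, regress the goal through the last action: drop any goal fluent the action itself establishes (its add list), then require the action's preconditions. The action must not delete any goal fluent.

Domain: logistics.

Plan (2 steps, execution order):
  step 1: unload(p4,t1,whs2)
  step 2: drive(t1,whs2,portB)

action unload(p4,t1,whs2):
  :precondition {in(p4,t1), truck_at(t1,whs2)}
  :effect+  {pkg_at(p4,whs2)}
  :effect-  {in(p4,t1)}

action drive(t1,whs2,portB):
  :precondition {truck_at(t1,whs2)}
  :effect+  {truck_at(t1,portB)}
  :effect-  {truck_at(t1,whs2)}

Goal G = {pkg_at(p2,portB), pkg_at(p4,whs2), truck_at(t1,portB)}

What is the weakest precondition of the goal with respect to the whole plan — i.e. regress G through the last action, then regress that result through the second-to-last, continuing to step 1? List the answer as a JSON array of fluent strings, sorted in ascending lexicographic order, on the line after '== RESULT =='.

Work backward from the goal:
  through step 2 (drive(t1,whs2,portB)): drop {truck_at(t1,portB)}, keep {pkg_at(p2,portB), pkg_at(p4,whs2)}, require {truck_at(t1,whs2)}
    → {pkg_at(p2,portB), pkg_at(p4,whs2), truck_at(t1,whs2)}
  through step 1 (unload(p4,t1,whs2)): drop {pkg_at(p4,whs2)}, keep {pkg_at(p2,portB), truck_at(t1,whs2)}, require {in(p4,t1), truck_at(t1,whs2)}
    → {in(p4,t1), pkg_at(p2,portB), truck_at(t1,whs2)}

== RESULT ==
["in(p4,t1)", "pkg_at(p2,portB)", "truck_at(t1,whs2)"]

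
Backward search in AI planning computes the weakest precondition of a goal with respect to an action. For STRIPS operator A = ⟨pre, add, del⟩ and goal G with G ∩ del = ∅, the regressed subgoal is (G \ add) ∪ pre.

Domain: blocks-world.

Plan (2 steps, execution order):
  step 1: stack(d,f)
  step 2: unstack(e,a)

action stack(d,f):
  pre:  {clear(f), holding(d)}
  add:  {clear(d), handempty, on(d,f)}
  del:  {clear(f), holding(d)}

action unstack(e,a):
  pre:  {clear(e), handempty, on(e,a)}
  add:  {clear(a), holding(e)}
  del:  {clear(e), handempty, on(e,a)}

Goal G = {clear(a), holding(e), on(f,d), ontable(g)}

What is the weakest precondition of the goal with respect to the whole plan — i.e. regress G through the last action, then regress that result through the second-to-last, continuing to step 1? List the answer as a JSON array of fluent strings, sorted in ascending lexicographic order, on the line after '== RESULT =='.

Work backward from the goal:
  through step 2 (unstack(e,a)): drop {clear(a), holding(e)}, keep {on(f,d), ontable(g)}, require {clear(e), handempty, on(e,a)}
    → {clear(e), handempty, on(e,a), on(f,d), ontable(g)}
  through step 1 (stack(d,f)): drop {handempty}, keep {clear(e), on(e,a), on(f,d), ontable(g)}, require {clear(f), holding(d)}
    → {clear(e), clear(f), holding(d), on(e,a), on(f,d), ontable(g)}

== RESULT ==
["clear(e)", "clear(f)", "holding(d)", "on(e,a)", "on(f,d)", "ontable(g)"]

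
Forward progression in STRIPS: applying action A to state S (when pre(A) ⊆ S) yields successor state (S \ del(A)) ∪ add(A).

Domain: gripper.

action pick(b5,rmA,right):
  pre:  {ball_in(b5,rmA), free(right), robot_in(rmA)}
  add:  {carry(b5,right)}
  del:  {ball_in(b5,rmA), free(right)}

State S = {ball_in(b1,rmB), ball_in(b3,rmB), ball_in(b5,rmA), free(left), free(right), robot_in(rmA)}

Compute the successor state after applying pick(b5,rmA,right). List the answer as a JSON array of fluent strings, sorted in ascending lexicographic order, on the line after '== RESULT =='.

Compute (S \ del) ∪ add:
  pre ⊆ S: {ball_in(b5,rmA), free(right), robot_in(rmA)} ⊆ S  — applicable
  S \ del = {ball_in(b1,rmB), ball_in(b3,rmB), free(left), robot_in(rmA)}
  ∪ add   = {ball_in(b1,rmB), ball_in(b3,rmB), carry(b5,right), free(left), robot_in(rmA)}

== RESULT ==
["ball_in(b1,rmB)", "ball_in(b3,rmB)", "carry(b5,right)", "free(left)", "robot_in(rmA)"]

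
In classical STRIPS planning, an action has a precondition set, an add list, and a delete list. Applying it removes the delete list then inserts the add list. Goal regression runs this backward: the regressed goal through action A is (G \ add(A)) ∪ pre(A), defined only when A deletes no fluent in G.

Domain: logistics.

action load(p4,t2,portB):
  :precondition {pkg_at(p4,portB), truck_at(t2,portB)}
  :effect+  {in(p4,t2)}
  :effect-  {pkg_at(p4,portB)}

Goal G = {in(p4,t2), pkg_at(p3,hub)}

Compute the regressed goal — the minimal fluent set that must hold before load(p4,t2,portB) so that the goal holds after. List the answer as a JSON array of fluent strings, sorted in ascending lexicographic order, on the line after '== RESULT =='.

Compute (G \ add) ∪ pre:
  G ∩ del = {}  (empty — regression defined)
  G \ add = {in(p4,t2), pkg_at(p3,hub)} \ {in(p4,t2)} = {pkg_at(p3,hub)}
  ∪ pre   = {pkg_at(p3,hub)} ∪ {pkg_at(p4,portB), truck_at(t2,portB)}
          = {pkg_at(p3,hub), pkg_at(p4,portB), truck_at(t2,portB)}

== RESULT ==
["pkg_at(p3,hub)", "pkg_at(p4,portB)", "truck_at(t2,portB)"]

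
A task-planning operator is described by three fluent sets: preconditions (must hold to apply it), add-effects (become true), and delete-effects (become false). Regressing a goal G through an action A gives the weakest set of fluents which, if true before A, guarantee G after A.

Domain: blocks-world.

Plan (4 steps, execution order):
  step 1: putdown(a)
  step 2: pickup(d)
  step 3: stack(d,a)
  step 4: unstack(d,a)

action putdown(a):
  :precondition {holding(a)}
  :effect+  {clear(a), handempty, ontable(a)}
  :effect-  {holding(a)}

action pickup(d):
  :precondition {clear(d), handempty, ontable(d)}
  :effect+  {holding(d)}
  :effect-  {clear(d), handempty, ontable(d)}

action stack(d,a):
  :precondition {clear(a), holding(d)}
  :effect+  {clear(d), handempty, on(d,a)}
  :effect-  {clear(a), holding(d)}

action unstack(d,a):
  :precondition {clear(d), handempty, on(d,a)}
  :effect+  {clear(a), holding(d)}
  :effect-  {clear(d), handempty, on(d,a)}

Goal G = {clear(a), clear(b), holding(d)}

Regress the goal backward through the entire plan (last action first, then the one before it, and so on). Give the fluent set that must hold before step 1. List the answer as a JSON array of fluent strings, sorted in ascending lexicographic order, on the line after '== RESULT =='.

Regress step by step:
  through step 4 (unstack(d,a)): drop {clear(a), holding(d)}, keep {clear(b)}, require {clear(d), handempty, on(d,a)}
    → {clear(b), clear(d), handempty, on(d,a)}
  through step 3 (stack(d,a)): drop {clear(d), handempty, on(d,a)}, keep {clear(b)}, require {clear(a), holding(d)}
    → {clear(a), clear(b), holding(d)}
  through step 2 (pickup(d)): drop {holding(d)}, keep {clear(a), clear(b)}, require {clear(d), handempty, ontable(d)}
    → {clear(a), clear(b), clear(d), handempty, ontable(d)}
  through step 1 (putdown(a)): drop {clear(a), handempty}, keep {clear(b), clear(d), ontable(d)}, require {holding(a)}
    → {clear(b), clear(d), holding(a), ontable(d)}

== RESULT ==
["clear(b)", "clear(d)", "holding(a)", "ontable(d)"]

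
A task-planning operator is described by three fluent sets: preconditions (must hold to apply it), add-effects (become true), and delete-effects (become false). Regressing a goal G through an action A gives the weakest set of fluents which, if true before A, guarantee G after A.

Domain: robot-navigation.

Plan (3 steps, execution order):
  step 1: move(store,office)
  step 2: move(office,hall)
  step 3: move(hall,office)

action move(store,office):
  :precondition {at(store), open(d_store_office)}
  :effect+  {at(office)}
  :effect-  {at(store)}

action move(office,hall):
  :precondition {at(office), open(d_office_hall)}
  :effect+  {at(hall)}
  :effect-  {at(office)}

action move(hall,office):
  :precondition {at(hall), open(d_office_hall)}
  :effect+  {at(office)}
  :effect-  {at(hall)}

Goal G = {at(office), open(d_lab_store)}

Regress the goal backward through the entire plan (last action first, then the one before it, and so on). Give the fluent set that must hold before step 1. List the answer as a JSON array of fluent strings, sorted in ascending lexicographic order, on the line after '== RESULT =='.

Regress step by step:
  through step 3 (move(hall,office)): drop {at(office)}, keep {open(d_lab_store)}, require {at(hall), open(d_office_hall)}
    → {at(hall), open(d_lab_store), open(d_office_hall)}
  through step 2 (move(office,hall)): drop {at(hall)}, keep {open(d_lab_store), open(d_office_hall)}, require {at(office), open(d_office_hall)}
    → {at(office), open(d_lab_store), open(d_office_hall)}
  through step 1 (move(store,office)): drop {at(office)}, keep {open(d_lab_store), open(d_office_hall)}, require {at(store), open(d_store_office)}
    → {at(store), open(d_lab_store), open(d_office_hall), open(d_store_office)}

== RESULT ==
["at(store)", "open(d_lab_store)", "open(d_office_hall)", "open(d_store_office)"]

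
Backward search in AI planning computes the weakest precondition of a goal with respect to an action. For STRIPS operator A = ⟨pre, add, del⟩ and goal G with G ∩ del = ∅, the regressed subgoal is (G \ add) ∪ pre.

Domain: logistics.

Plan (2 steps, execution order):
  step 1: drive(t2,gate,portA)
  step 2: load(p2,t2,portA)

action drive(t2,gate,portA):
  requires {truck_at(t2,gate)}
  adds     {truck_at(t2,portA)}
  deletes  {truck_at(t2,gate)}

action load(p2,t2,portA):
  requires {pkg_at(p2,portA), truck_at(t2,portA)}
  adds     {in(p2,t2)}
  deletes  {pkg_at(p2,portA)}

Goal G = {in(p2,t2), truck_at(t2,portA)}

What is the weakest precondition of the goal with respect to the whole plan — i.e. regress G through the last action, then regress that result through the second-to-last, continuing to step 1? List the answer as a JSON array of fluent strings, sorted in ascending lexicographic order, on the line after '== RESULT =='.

Regress step by step:
  through step 2 (load(p2,t2,portA)): drop {in(p2,t2)}, keep {truck_at(t2,portA)}, require {pkg_at(p2,portA), truck_at(t2,portA)}
    → {pkg_at(p2,portA), truck_at(t2,portA)}
  through step 1 (drive(t2,gate,portA)): drop {truck_at(t2,portA)}, keep {pkg_at(p2,portA)}, require {truck_at(t2,gate)}
    → {pkg_at(p2,portA), truck_at(t2,gate)}

== RESULT ==
["pkg_at(p2,portA)", "truck_at(t2,gate)"]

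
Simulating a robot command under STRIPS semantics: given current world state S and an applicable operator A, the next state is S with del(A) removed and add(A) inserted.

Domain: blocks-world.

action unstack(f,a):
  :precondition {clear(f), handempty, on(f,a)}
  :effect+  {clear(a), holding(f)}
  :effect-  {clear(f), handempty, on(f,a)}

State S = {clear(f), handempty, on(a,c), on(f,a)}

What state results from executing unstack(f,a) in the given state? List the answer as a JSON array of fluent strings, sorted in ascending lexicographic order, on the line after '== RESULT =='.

Compute (S \ del) ∪ add:
  pre ⊆ S: {clear(f), handempty, on(f,a)} ⊆ S  — applicable
  S \ del = {on(a,c)}
  ∪ add   = {clear(a), holding(f), on(a,c)}

== RESULT ==
["clear(a)", "holding(f)", "on(a,c)"]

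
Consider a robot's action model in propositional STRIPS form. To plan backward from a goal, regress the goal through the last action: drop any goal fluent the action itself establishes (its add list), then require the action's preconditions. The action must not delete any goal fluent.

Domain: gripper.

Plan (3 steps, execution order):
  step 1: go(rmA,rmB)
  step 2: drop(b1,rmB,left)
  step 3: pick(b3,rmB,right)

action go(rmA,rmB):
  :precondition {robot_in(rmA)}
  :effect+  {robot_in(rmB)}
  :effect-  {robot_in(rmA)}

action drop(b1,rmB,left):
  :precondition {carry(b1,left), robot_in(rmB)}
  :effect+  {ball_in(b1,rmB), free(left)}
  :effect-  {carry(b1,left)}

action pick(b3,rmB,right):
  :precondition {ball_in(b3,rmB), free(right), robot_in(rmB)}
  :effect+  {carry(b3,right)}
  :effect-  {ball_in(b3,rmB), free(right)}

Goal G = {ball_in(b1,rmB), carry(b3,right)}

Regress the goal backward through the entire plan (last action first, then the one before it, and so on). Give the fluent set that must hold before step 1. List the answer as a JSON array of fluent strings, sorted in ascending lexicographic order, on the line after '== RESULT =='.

Work backward from the goal:
  through step 3 (pick(b3,rmB,right)): drop {carry(b3,right)}, keep {ball_in(b1,rmB)}, require {ball_in(b3,rmB), free(right), robot_in(rmB)}
    → {ball_in(b1,rmB), ball_in(b3,rmB), free(right), robot_in(rmB)}
  through step 2 (drop(b1,rmB,left)): drop {ball_in(b1,rmB)}, keep {ball_in(b3,rmB), free(right), robot_in(rmB)}, require {carry(b1,left), robot_in(rmB)}
    → {ball_in(b3,rmB), carry(b1,left), free(right), robot_in(rmB)}
  through step 1 (go(rmA,rmB)): drop {robot_in(rmB)}, keep {ball_in(b3,rmB), carry(b1,left), free(right)}, require {robot_in(rmA)}
    → {ball_in(b3,rmB), carry(b1,left), free(right), robot_in(rmA)}

== RESULT ==
["ball_in(b3,rmB)", "carry(b1,left)", "free(right)", "robot_in(rmA)"]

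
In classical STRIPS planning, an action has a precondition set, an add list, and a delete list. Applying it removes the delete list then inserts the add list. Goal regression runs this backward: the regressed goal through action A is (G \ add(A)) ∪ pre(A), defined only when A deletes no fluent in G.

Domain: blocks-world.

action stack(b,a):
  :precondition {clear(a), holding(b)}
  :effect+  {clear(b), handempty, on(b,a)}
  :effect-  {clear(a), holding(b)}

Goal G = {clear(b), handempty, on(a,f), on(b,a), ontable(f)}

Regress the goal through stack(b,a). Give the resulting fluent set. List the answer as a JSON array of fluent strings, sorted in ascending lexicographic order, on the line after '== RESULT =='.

Compute (G \ add) ∪ pre:
  G ∩ del = {}  (empty — regression defined)
  G \ add = {clear(b), handempty, on(a,f), on(b,a), ontable(f)} \ {clear(b), handempty, on(b,a)} = {on(a,f), ontable(f)}
  ∪ pre   = {on(a,f), ontable(f)} ∪ {clear(a), holding(b)}
          = {clear(a), holding(b), on(a,f), ontable(f)}

== RESULT ==
["clear(a)", "holding(b)", "on(a,f)", "ontable(f)"]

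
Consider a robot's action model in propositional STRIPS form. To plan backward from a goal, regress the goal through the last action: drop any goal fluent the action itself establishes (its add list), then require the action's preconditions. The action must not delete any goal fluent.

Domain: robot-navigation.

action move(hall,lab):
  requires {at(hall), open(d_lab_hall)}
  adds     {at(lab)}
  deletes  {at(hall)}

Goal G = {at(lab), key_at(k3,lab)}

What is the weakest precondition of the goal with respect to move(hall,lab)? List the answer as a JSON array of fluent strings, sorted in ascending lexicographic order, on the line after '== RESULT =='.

Regress:
  G ∩ del = {}  (empty — regression defined)
  G \ add = {at(lab), key_at(k3,lab)} \ {at(lab)} = {key_at(k3,lab)}
  ∪ pre   = {key_at(k3,lab)} ∪ {at(hall), open(d_lab_hall)}
          = {at(hall), key_at(k3,lab), open(d_lab_hall)}

== RESULT ==
["at(hall)", "key_at(k3,lab)", "open(d_lab_hall)"]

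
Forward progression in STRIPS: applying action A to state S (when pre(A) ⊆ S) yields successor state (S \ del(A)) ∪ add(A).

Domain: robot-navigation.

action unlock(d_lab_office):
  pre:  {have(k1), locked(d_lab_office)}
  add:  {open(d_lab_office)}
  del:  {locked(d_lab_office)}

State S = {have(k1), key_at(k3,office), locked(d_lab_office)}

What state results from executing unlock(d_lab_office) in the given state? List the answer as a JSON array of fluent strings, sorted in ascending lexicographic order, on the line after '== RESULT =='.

Compute (S \ del) ∪ add:
  pre ⊆ S: {have(k1), locked(d_lab_office)} ⊆ S  — applicable
  S \ del = {have(k1), key_at(k3,office)}
  ∪ add   = {have(k1), key_at(k3,office), open(d_lab_office)}

== RESULT ==
["have(k1)", "key_at(k3,office)", "open(d_lab_office)"]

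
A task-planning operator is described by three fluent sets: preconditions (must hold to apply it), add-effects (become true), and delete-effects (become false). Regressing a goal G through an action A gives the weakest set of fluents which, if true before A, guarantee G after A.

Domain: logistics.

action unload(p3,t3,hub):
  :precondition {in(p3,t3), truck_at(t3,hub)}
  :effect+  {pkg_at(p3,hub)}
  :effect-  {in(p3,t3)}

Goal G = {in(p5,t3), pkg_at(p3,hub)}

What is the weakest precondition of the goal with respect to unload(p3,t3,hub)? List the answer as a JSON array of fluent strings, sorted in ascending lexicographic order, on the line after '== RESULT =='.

Compute (G \ add) ∪ pre:
  G ∩ del = {}  (empty — regression defined)
  G \ add = {in(p5,t3), pkg_at(p3,hub)} \ {pkg_at(p3,hub)} = {in(p5,t3)}
  ∪ pre   = {in(p5,t3)} ∪ {in(p3,t3), truck_at(t3,hub)}
          = {in(p3,t3), in(p5,t3), truck_at(t3,hub)}

== RESULT ==
["in(p3,t3)", "in(p5,t3)", "truck_at(t3,hub)"]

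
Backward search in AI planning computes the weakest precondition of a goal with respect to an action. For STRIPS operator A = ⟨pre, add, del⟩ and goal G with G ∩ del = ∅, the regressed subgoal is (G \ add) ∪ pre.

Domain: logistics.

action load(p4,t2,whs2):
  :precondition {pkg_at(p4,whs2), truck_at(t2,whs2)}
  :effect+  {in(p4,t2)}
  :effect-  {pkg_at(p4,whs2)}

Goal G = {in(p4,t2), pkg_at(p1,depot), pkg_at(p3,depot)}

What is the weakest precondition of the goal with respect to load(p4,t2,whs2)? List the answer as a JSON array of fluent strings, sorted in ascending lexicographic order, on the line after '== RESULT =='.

Regress:
  G ∩ del = {}  (empty — regression defined)
  G \ add = {in(p4,t2), pkg_at(p1,depot), pkg_at(p3,depot)} \ {in(p4,t2)} = {pkg_at(p1,depot), pkg_at(p3,depot)}
  ∪ pre   = {pkg_at(p1,depot), pkg_at(p3,depot)} ∪ {pkg_at(p4,whs2), truck_at(t2,whs2)}
          = {pkg_at(p1,depot), pkg_at(p3,depot), pkg_at(p4,whs2), truck_at(t2,whs2)}

== RESULT ==
["pkg_at(p1,depot)", "pkg_at(p3,depot)", "pkg_at(p4,whs2)", "truck_at(t2,whs2)"]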